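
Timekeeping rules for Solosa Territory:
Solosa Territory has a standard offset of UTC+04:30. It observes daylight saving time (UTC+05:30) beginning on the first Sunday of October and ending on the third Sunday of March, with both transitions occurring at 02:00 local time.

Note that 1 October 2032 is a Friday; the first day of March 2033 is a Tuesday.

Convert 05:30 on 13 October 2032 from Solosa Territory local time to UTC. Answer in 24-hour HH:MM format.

00:00

1 October 2032 is a Friday, so the first Sunday is October 3.
1 March 2033 is a Tuesday, so the first Sunday is March 6 and the third is March 20.
13 October 2032 lies within the daylight-saving period (3 October 2032 – 20 March 2033), so Solosa Territory is on daylight time, UTC+05:30.
05:30 local − 5h30m = 00:00 UTC.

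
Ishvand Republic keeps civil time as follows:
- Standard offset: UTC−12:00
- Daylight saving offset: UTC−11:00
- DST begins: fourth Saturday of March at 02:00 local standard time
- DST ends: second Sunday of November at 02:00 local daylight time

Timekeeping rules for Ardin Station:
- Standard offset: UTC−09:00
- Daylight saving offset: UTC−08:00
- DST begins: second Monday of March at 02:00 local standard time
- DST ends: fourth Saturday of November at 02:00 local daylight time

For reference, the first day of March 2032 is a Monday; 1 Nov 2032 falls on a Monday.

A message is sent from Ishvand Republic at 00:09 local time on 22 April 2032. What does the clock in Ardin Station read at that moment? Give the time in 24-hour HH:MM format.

1 March 2032 is a Monday, so the first Saturday is March 6 and the fourth is March 27.
1 November 2032 is a Monday, so the first Sunday is November 7 and the second is November 14.
22 April 2032 falls between 27 March and 14 November, so daylight saving is in effect and Ishvand Republic is at UTC−11:00.
00:09 Ishvand Republic + 11h = 11:09 UTC.
1 March 2032 is a Monday, so the first Monday is March 1 and the second is March 8.
1 November 2032 is a Monday, so the first Saturday is November 6 and the fourth is November 27.
At the standard offset (UTC−09:00), 11:09 UTC − 9h = 02:09 Ardin Station standard time.
The standard-time date in Ardin Station, 22 April 2032, falls between 8 March and 27 November, so daylight saving is in effect and Ardin Station is at UTC−08:00.
11:09 UTC − 8h = 03:09 Ardin Station.

03:09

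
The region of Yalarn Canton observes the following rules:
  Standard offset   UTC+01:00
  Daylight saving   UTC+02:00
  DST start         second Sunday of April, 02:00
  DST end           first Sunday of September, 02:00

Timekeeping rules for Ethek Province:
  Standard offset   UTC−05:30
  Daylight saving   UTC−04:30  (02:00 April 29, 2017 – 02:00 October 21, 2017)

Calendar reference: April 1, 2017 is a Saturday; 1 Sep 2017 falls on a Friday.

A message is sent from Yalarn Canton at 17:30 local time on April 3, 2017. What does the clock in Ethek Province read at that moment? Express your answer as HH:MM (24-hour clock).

1 April 2017 is a Saturday, so the first Sunday is April 2 and the second is April 9.
1 September 2017 is a Friday, so the first Sunday is September 3.
Daylight saving runs 9 April – 3 September; April 3, 2017 is outside that window, so Yalarn Canton is on standard time at UTC+01:00.
17:30 Yalarn Canton − 1h = 16:30 UTC.
At the standard offset (UTC−05:30), 16:30 UTC − 5h30m = 11:00 Ethek Province standard time.
The standard-time date in Ethek Province, April 3, 2017, is outside the daylight-saving period (29 April – 21 October), so Ethek Province is on standard time, UTC−05:30.
16:30 UTC − 5h30m = 11:00 Ethek Province.

11:00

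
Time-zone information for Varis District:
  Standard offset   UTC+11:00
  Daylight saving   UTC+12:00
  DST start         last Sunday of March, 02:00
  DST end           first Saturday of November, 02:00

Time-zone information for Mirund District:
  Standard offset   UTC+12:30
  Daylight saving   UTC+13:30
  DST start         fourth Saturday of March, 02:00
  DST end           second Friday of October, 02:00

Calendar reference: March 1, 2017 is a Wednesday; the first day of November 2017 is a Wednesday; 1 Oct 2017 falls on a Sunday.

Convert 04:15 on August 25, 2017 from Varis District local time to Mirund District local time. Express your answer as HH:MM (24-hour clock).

1 March 2017 is a Wednesday, so Sundays fall on 5, 12, 19, 26; the last is March 26.
1 November 2017 is a Wednesday, so the first Saturday is November 4.
August 25, 2017 falls between 26 March and 4 November, so daylight saving is in effect and Varis District is at UTC+12:00.
04:15 Varis District − 12h = 16:15 UTC (rolling into the previous day, 24 August 2017).
1 March 2017 is a Wednesday, so the first Saturday is March 4 and the fourth is March 25.
1 October 2017 is a Sunday, so the first Friday is October 6 and the second is October 13.
At the standard offset (UTC+12:30), 16:15 UTC + 12h30m = 04:45 Mirund District standard time (rolling into the next day, 25 August 2017).
The standard-time date in Mirund District, August 25, 2017, falls between 25 March and 13 October, so daylight saving is in effect and Mirund District is at UTC+13:30.
16:15 UTC + 13h30m = 05:45 Mirund District (rolling into the next day, 25 August 2017).

05:45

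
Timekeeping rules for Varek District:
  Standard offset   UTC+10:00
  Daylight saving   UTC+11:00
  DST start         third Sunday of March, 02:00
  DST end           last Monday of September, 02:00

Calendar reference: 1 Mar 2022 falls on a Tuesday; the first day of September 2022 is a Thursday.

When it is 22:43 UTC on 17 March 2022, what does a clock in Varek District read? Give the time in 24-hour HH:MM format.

08:43

1 March 2022 is a Tuesday, so the first Sunday is March 6 and the third is March 20.
1 September 2022 is a Thursday, so Mondays fall on 5, 12, 19, 26; the last is September 26.
At the standard offset (UTC+10:00), 22:43 UTC + 10h = 08:43 Varek District standard time (rolling into the next day, 18 March 2022).
The standard-time date in Varek District, 18 March 2022, does not fall between 20 March and 26 September, so daylight saving is not in effect and Varek District is at UTC+10:00.
22:43 UTC + 10h = 08:43 local (rolling into the next day, 18 March 2022).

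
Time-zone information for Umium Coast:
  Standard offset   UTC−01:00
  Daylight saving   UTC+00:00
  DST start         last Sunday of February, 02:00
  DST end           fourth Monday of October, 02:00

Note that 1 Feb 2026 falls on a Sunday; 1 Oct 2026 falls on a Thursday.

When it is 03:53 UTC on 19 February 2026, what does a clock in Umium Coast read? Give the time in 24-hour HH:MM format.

02:53

1 February 2026 is a Sunday, so Sundays fall on 1, 8, 15, 22; the last is February 22.
1 October 2026 is a Thursday, so the first Monday is October 5 and the fourth is October 26.
At the standard offset (UTC−01:00), 03:53 UTC − 1h = 02:53 Umium Coast standard time.
The standard-time date in Umium Coast, 19 February 2026, does not fall between 22 February and 26 October, so daylight saving is not in effect and Umium Coast is at UTC−01:00.
03:53 UTC − 1h = 02:53 local.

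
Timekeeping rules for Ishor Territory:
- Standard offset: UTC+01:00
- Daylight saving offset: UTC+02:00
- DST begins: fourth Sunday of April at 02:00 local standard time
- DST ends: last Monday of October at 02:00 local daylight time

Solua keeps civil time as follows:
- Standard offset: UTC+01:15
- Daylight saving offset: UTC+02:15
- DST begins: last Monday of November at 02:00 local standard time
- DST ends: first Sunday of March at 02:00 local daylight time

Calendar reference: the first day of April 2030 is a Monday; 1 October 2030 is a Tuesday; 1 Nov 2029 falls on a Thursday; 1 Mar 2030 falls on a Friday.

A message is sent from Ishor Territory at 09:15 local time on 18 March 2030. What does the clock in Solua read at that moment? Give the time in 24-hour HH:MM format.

1 April 2030 is a Monday, so the first Sunday is April 7 and the fourth is April 28.
1 October 2030 is a Tuesday, so Mondays fall on 7, 14, 21, 28; the last is October 28.
18 March 2030 does not fall between 28 April and 28 October, so daylight saving is not in effect and Ishor Territory is at UTC+01:00.
09:15 Ishor Territory − 1h = 08:15 UTC.
1 November 2029 is a Thursday, so Mondays fall on 5, 12, 19, 26; the last is November 26.
1 March 2030 is a Friday, so the first Sunday is March 3.
At the standard offset (UTC+01:15), 08:15 UTC + 1h15m = 09:30 Solua standard time.
The standard-time date in Solua, 18 March 2030, is outside the daylight-saving period (26 November 2029 – 3 March 2030), so Solua is on standard time, UTC+01:15.
08:15 UTC + 1h15m = 09:30 Solua.

09:30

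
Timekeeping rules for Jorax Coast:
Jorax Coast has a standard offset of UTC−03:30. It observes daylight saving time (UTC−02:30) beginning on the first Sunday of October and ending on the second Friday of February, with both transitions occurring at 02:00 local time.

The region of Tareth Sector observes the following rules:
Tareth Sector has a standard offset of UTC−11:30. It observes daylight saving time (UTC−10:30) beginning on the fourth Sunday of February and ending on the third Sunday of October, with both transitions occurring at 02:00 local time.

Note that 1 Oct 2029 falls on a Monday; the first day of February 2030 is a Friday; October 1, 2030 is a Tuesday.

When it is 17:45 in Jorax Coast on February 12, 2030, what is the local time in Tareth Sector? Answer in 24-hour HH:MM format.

1 October 2029 is a Monday, so the first Sunday is October 7.
1 February 2030 is a Friday, so the first Friday is February 1 and the second is February 8.
February 12, 2030 does not fall between 7 October 2029 and 8 February 2030, so daylight saving is not in effect and Jorax Coast is at UTC−03:30.
17:45 Jorax Coast + 3h30m = 21:15 UTC.
1 February 2030 is a Friday, so the first Sunday is February 3 and the fourth is February 24.
1 October 2030 is a Tuesday, so the first Sunday is October 6 and the third is October 20.
At the standard offset (UTC−11:30), 21:15 UTC − 11h30m = 09:45 Tareth Sector standard time.
The standard-time date in Tareth Sector, February 12, 2030, does not fall between 24 February and 20 October, so daylight saving is not in effect and Tareth Sector is at UTC−11:30.
21:15 UTC − 11h30m = 09:45 Tareth Sector.

09:45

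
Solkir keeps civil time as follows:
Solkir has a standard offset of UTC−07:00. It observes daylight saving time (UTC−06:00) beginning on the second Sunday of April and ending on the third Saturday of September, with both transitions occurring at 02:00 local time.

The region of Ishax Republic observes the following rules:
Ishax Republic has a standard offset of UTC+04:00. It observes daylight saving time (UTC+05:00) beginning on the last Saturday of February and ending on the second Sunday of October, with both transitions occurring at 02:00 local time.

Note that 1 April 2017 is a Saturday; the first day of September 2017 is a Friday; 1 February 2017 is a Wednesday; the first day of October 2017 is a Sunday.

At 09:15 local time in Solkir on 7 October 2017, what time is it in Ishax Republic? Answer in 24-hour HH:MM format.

21:15

1 April 2017 is a Saturday, so the first Sunday is April 2 and the second is April 9.
1 September 2017 is a Friday, so the first Saturday is September 2 and the third is September 16.
Daylight saving runs 9 April – 16 September; 7 October 2017 is outside that window, so Solkir is on standard time at UTC−07:00.
09:15 Solkir + 7h = 16:15 UTC.
1 February 2017 is a Wednesday, so Saturdays fall on 4, 11, 18, 25; the last is February 25.
1 October 2017 is a Sunday, so the first Sunday is October 1 and the second is October 8.
At the standard offset (UTC+04:00), 16:15 UTC + 4h = 20:15 Ishax Republic standard time.
Daylight saving runs 25 February – 8 October; the standard-time date in Ishax Republic, 7 October 2017, is inside that window, so Ishax Republic is at UTC+05:00.
16:15 UTC + 5h = 21:15 Ishax Republic.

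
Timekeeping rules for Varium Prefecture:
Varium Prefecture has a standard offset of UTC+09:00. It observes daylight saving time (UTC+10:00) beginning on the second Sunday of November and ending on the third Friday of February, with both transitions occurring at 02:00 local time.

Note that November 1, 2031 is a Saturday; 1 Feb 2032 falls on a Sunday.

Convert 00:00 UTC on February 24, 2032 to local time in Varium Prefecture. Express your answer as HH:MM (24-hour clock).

1 November 2031 is a Saturday, so the first Sunday is November 2 and the second is November 9.
1 February 2032 is a Sunday, so the first Friday is February 6 and the third is February 20.
At the standard offset (UTC+09:00), 00:00 UTC + 9h = 09:00 Varium Prefecture standard time.
The standard-time date in Varium Prefecture, February 24, 2032, is outside the daylight-saving period (9 November 2031 – 20 February 2032), so Varium Prefecture is on standard time, UTC+09:00.
00:00 UTC + 9h = 09:00 local.

09:00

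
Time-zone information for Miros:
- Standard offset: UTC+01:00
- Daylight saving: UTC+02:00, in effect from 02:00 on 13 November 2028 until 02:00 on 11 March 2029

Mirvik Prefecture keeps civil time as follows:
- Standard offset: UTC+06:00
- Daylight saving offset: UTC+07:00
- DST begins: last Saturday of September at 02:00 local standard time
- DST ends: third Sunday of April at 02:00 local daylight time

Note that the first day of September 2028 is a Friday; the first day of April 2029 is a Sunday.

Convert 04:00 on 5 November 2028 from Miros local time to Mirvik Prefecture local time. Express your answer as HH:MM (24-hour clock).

10:00

5 November 2028 is outside the daylight-saving period (13 November 2028 – 11 March 2029), so Miros is on standard time, UTC+01:00.
04:00 Miros − 1h = 03:00 UTC.
1 September 2028 is a Friday, so Saturdays fall on 2, 9, 16, 23, 30; the last is September 30.
1 April 2029 is a Sunday, so the first Sunday is April 1 and the third is April 15.
At the standard offset (UTC+06:00), 03:00 UTC + 6h = 09:00 Mirvik Prefecture standard time.
Daylight saving runs 30 September 2028 – 15 April 2029; the standard-time date in Mirvik Prefecture, 5 November 2028, is inside that window, so Mirvik Prefecture is at UTC+07:00.
03:00 UTC + 7h = 10:00 Mirvik Prefecture.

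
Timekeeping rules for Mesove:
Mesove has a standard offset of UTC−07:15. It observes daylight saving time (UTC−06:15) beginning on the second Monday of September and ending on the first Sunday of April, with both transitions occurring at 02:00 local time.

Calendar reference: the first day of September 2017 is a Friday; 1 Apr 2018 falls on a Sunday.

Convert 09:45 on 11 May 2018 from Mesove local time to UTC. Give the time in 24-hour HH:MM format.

1 September 2017 is a Friday, so the first Monday is September 4 and the second is September 11.
1 April 2018 is a Sunday, so the first Sunday is April 1.
Daylight saving runs 11 September 2017 – 1 April 2018; 11 May 2018 is outside that window, so Mesove is on standard time at UTC−07:15.
09:45 local + 7h15m = 17:00 UTC.

17:00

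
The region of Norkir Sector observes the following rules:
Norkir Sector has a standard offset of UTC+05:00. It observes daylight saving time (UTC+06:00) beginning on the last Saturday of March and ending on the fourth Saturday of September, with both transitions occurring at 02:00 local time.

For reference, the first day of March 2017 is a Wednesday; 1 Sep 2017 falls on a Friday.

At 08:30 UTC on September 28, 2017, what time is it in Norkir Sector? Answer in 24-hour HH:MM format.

1 March 2017 is a Wednesday, so Saturdays fall on 4, 11, 18, 25; the last is March 25.
1 September 2017 is a Friday, so the first Saturday is September 2 and the fourth is September 23.
At the standard offset (UTC+05:00), 08:30 UTC + 5h = 13:30 Norkir Sector standard time.
The standard-time date in Norkir Sector, September 28, 2017, is outside the daylight-saving period (25 March – 23 September), so Norkir Sector is on standard time, UTC+05:00.
08:30 UTC + 5h = 13:30 local.

13:30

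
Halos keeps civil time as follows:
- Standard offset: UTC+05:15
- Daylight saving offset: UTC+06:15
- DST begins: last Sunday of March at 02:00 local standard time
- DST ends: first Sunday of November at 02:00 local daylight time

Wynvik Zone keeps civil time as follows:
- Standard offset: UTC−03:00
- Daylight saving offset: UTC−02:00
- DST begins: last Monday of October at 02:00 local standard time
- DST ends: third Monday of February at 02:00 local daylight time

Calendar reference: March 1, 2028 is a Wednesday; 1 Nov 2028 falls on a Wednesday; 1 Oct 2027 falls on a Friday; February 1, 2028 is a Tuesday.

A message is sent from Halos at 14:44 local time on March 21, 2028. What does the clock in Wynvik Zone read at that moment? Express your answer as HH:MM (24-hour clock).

1 March 2028 is a Wednesday, so Sundays fall on 5, 12, 19, 26; the last is March 26.
1 November 2028 is a Wednesday, so the first Sunday is November 5.
Daylight saving runs 26 March – 5 November; March 21, 2028 is outside that window, so Halos is on standard time at UTC+05:15.
14:44 Halos − 5h15m = 09:29 UTC.
1 October 2027 is a Friday, so Mondays fall on 4, 11, 18, 25; the last is October 25.
1 February 2028 is a Tuesday, so the first Monday is February 7 and the third is February 21.
At the standard offset (UTC−03:00), 09:29 UTC − 3h = 06:29 Wynvik Zone standard time.
Daylight saving runs 25 October 2027 – 21 February 2028; the standard-time date in Wynvik Zone, March 21, 2028, is outside that window, so Wynvik Zone is on standard time at UTC−03:00.
09:29 UTC − 3h = 06:29 Wynvik Zone.

06:29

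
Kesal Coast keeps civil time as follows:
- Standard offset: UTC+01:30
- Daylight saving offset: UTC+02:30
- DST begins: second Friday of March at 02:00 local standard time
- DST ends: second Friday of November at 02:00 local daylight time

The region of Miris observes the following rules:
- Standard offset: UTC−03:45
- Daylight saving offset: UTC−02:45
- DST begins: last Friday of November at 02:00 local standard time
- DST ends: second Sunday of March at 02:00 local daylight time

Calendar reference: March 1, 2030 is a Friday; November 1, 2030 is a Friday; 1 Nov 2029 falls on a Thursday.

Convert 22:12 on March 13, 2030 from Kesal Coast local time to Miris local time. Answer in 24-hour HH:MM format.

15:57

1 March 2030 is a Friday, so the first Friday is March 1 and the second is March 8.
1 November 2030 is a Friday, so the first Friday is November 1 and the second is November 8.
March 13, 2030 falls between 8 March and 8 November, so daylight saving is in effect and Kesal Coast is at UTC+02:30.
22:12 Kesal Coast − 2h30m = 19:42 UTC.
1 November 2029 is a Thursday, so Fridays fall on 2, 9, 16, 23, 30; the last is November 30.
1 March 2030 is a Friday, so the first Sunday is March 3 and the second is March 10.
At the standard offset (UTC−03:45), 19:42 UTC − 3h45m = 15:57 Miris standard time.
The standard-time date in Miris, March 13, 2030, does not fall between 30 November 2029 and 10 March 2030, so daylight saving is not in effect and Miris is at UTC−03:45.
19:42 UTC − 3h45m = 15:57 Miris.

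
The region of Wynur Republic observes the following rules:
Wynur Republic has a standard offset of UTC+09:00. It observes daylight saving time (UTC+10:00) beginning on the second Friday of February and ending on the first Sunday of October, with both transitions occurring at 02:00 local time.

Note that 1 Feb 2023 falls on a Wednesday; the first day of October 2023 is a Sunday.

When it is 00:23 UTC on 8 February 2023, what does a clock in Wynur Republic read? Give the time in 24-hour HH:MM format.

1 February 2023 is a Wednesday, so the first Friday is February 3 and the second is February 10.
1 October 2023 is a Sunday, so the first Sunday is October 1.
At the standard offset (UTC+09:00), 00:23 UTC + 9h = 09:23 Wynur Republic standard time.
Daylight saving runs 10 February – 1 October; the standard-time date in Wynur Republic, 8 February 2023, is outside that window, so Wynur Republic is on standard time at UTC+09:00.
00:23 UTC + 9h = 09:23 local.

09:23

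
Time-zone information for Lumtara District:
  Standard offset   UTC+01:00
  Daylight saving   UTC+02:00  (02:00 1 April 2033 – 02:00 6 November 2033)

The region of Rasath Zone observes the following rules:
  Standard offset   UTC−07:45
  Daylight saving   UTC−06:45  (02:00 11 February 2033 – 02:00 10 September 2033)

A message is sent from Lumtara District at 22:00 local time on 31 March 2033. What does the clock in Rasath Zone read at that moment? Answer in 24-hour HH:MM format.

31 March 2033 does not fall between 1 April and 6 November, so daylight saving is not in effect and Lumtara District is at UTC+01:00.
22:00 Lumtara District − 1h = 21:00 UTC.
At the standard offset (UTC−07:45), 21:00 UTC − 7h45m = 13:15 Rasath Zone standard time.
The standard-time date in Rasath Zone, 31 March 2033, lies within the daylight-saving period (11 February – 10 September), so Rasath Zone is on daylight time, UTC−06:45.
21:00 UTC − 6h45m = 14:15 Rasath Zone.

14:15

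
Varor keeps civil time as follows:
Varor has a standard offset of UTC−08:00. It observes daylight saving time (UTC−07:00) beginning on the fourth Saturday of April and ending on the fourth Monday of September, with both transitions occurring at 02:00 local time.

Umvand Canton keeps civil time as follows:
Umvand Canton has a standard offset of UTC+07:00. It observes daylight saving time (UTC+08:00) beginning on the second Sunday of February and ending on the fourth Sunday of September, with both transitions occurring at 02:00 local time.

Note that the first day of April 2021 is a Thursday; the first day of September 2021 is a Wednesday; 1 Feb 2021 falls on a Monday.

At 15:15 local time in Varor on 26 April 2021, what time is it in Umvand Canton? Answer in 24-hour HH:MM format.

06:15

1 April 2021 is a Thursday, so the first Saturday is April 3 and the fourth is April 24.
1 September 2021 is a Wednesday, so the first Monday is September 6 and the fourth is September 27.
26 April 2021 falls between 24 April and 27 September, so daylight saving is in effect and Varor is at UTC−07:00.
15:15 Varor + 7h = 22:15 UTC.
1 February 2021 is a Monday, so the first Sunday is February 7 and the second is February 14.
1 September 2021 is a Wednesday, so the first Sunday is September 5 and the fourth is September 26.
At the standard offset (UTC+07:00), 22:15 UTC + 7h = 05:15 Umvand Canton standard time (rolling into the next day, 27 April 2021).
The standard-time date in Umvand Canton, 27 April 2021, falls between 14 February and 26 September, so daylight saving is in effect and Umvand Canton is at UTC+08:00.
22:15 UTC + 8h = 06:15 Umvand Canton (rolling into the next day, 27 April 2021).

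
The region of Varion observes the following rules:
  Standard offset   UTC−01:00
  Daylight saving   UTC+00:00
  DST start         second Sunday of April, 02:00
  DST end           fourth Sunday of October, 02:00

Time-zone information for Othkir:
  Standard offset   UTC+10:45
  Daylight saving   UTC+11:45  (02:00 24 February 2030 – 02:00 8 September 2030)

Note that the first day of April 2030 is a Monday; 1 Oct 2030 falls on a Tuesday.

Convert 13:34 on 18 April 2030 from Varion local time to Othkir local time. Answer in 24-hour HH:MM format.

1 April 2030 is a Monday, so the first Sunday is April 7 and the second is April 14.
1 October 2030 is a Tuesday, so the first Sunday is October 6 and the fourth is October 27.
Daylight saving runs 14 April – 27 October; 18 April 2030 is inside that window, so Varion is at UTC+00:00.
13:34 Varion − 0h = 13:34 UTC.
At the standard offset (UTC+10:45), 13:34 UTC + 10h45m = 00:19 Othkir standard time (rolling into the next day, 19 April 2030).
Daylight saving runs 24 February – 8 September; the standard-time date in Othkir, 19 April 2030, is inside that window, so Othkir is at UTC+11:45.
13:34 UTC + 11h45m = 01:19 Othkir (rolling into the next day, 19 April 2030).

01:19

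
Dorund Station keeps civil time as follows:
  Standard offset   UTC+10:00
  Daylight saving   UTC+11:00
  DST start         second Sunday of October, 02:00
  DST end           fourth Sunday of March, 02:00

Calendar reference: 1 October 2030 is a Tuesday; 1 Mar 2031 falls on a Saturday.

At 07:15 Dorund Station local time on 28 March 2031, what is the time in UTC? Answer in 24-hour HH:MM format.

1 October 2030 is a Tuesday, so the first Sunday is October 6 and the second is October 13.
1 March 2031 is a Saturday, so the first Sunday is March 2 and the fourth is March 23.
28 March 2031 is outside the daylight-saving period (13 October 2030 – 23 March 2031), so Dorund Station is on standard time, UTC+10:00.
07:15 local − 10h = 21:15 UTC (rolling into the previous day, 27 March 2031).

21:15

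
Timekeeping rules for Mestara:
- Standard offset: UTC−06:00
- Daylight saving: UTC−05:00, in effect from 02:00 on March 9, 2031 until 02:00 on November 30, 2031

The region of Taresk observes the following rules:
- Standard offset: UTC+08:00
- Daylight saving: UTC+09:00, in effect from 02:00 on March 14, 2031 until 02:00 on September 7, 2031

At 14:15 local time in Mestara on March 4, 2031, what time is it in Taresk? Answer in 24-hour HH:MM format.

04:15

March 4, 2031 is outside the daylight-saving period (9 March – 30 November), so Mestara is on standard time, UTC−06:00.
14:15 Mestara + 6h = 20:15 UTC.
At the standard offset (UTC+08:00), 20:15 UTC + 8h = 04:15 Taresk standard time (rolling into the next day, 5 March 2031).
The standard-time date in Taresk, March 5, 2031, does not fall between 14 March and 7 September, so daylight saving is not in effect and Taresk is at UTC+08:00.
20:15 UTC + 8h = 04:15 Taresk (rolling into the next day, 5 March 2031).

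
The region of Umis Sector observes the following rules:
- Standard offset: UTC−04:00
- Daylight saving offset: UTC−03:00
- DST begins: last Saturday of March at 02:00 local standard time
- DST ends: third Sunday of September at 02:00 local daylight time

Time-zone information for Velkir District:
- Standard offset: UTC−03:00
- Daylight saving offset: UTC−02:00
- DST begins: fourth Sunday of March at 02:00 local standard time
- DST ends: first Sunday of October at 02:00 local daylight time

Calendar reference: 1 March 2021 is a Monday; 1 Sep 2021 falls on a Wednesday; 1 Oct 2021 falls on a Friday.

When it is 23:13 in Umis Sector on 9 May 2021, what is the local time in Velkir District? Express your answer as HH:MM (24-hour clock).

1 March 2021 is a Monday, so Saturdays fall on 6, 13, 20, 27; the last is March 27.
1 September 2021 is a Wednesday, so the first Sunday is September 5 and the third is September 19.
Daylight saving runs 27 March – 19 September; 9 May 2021 is inside that window, so Umis Sector is at UTC−03:00.
23:13 Umis Sector + 3h = 02:13 UTC (rolling into the next day, 10 May 2021).
1 March 2021 is a Monday, so the first Sunday is March 7 and the fourth is March 28.
1 October 2021 is a Friday, so the first Sunday is October 3.
At the standard offset (UTC−03:00), 02:13 UTC − 3h = 23:13 Velkir District standard time (rolling into the previous day, 9 May 2021).
Daylight saving runs 28 March – 3 October; the standard-time date in Velkir District, 9 May 2021, is inside that window, so Velkir District is at UTC−02:00.
02:13 UTC − 2h = 00:13 Velkir District.

00:13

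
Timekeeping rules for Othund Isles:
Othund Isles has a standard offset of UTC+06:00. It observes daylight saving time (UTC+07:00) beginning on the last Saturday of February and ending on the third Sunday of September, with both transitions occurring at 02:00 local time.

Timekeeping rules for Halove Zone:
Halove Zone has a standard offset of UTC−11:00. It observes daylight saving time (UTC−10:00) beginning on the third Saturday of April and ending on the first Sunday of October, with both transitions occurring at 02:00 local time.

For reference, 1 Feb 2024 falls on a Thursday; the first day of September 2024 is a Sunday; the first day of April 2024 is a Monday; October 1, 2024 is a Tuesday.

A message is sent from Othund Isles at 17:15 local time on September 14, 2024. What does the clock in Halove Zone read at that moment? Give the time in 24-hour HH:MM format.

1 February 2024 is a Thursday, so Saturdays fall on 3, 10, 17, 24; the last is February 24.
1 September 2024 is a Sunday, so the first Sunday is September 1 and the third is September 15.
Daylight saving runs 24 February – 15 September; September 14, 2024 is inside that window, so Othund Isles is at UTC+07:00.
17:15 Othund Isles − 7h = 10:15 UTC.
1 April 2024 is a Monday, so the first Saturday is April 6 and the third is April 20.
1 October 2024 is a Tuesday, so the first Sunday is October 6.
At the standard offset (UTC−11:00), 10:15 UTC − 11h = 23:15 Halove Zone standard time (rolling into the previous day, 13 September 2024).
The standard-time date in Halove Zone, September 13, 2024, falls between 20 April and 6 October, so daylight saving is in effect and Halove Zone is at UTC−10:00.
10:15 UTC − 10h = 00:15 Halove Zone.

00:15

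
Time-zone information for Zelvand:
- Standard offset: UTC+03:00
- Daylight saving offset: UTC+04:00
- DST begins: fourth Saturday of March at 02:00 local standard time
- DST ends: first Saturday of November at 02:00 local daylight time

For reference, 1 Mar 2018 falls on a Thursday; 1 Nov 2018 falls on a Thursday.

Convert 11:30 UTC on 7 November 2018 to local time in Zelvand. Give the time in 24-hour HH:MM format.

1 March 2018 is a Thursday, so the first Saturday is March 3 and the fourth is March 24.
1 November 2018 is a Thursday, so the first Saturday is November 3.
At the standard offset (UTC+03:00), 11:30 UTC + 3h = 14:30 Zelvand standard time.
The standard-time date in Zelvand, 7 November 2018, does not fall between 24 March and 3 November, so daylight saving is not in effect and Zelvand is at UTC+03:00.
11:30 UTC + 3h = 14:30 local.

14:30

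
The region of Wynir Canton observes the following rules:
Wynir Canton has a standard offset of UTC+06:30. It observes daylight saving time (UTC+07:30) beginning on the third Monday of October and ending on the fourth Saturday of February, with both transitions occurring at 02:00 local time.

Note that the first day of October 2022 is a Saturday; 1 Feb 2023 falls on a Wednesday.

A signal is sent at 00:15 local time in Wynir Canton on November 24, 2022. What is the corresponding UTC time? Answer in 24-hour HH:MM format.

1 October 2022 is a Saturday, so the first Monday is October 3 and the third is October 17.
1 February 2023 is a Wednesday, so the first Saturday is February 4 and the fourth is February 25.
November 24, 2022 falls between 17 October 2022 and 25 February 2023, so daylight saving is in effect and Wynir Canton is at UTC+07:30.
00:15 local − 7h30m = 16:45 UTC (rolling into the previous day, 23 November 2022).

16:45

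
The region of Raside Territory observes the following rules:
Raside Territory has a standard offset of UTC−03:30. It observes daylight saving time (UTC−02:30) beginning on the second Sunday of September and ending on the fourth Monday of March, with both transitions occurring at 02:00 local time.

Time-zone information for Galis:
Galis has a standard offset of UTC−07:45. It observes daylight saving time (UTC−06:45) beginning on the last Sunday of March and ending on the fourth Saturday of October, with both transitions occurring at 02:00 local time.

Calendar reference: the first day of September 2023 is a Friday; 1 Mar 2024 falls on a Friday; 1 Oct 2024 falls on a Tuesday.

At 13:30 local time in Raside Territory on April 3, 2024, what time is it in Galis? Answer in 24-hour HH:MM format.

10:15

1 September 2023 is a Friday, so the first Sunday is September 3 and the second is September 10.
1 March 2024 is a Friday, so the first Monday is March 4 and the fourth is March 25.
April 3, 2024 is outside the daylight-saving period (10 September 2023 – 25 March 2024), so Raside Territory is on standard time, UTC−03:30.
13:30 Raside Territory + 3h30m = 17:00 UTC.
1 March 2024 is a Friday, so Sundays fall on 3, 10, 17, 24, 31; the last is March 31.
1 October 2024 is a Tuesday, so the first Saturday is October 5 and the fourth is October 26.
At the standard offset (UTC−07:45), 17:00 UTC − 7h45m = 09:15 Galis standard time.
Daylight saving runs 31 March – 26 October; the standard-time date in Galis, April 3, 2024, is inside that window, so Galis is at UTC−06:45.
17:00 UTC − 6h45m = 10:15 Galis.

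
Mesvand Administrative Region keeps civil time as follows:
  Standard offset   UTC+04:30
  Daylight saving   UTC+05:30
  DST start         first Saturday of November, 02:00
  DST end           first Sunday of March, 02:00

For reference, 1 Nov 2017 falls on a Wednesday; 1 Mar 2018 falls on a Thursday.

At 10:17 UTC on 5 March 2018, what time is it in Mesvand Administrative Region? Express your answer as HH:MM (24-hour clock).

14:47

1 November 2017 is a Wednesday, so the first Saturday is November 4.
1 March 2018 is a Thursday, so the first Sunday is March 4.
At the standard offset (UTC+04:30), 10:17 UTC + 4h30m = 14:47 Mesvand Administrative Region standard time.
The standard-time date in Mesvand Administrative Region, 5 March 2018, is outside the daylight-saving period (4 November 2017 – 4 March 2018), so Mesvand Administrative Region is on standard time, UTC+04:30.
10:17 UTC + 4h30m = 14:47 local.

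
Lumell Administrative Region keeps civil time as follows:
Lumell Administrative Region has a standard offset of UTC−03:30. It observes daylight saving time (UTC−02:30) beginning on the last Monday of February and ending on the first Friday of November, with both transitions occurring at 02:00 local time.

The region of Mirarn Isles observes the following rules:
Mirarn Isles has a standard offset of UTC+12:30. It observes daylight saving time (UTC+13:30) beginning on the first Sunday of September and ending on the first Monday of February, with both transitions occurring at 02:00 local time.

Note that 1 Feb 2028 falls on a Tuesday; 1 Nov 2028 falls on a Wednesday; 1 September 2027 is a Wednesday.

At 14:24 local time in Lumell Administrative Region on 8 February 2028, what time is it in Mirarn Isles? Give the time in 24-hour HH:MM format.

06:24

1 February 2028 is a Tuesday, so Mondays fall on 7, 14, 21, 28; the last is February 28.
1 November 2028 is a Wednesday, so the first Friday is November 3.
8 February 2028 is outside the daylight-saving period (28 February – 3 November), so Lumell Administrative Region is on standard time, UTC−03:30.
14:24 Lumell Administrative Region + 3h30m = 17:54 UTC.
1 September 2027 is a Wednesday, so the first Sunday is September 5.
1 February 2028 is a Tuesday, so the first Monday is February 7.
At the standard offset (UTC+12:30), 17:54 UTC + 12h30m = 06:24 Mirarn Isles standard time (rolling into the next day, 9 February 2028).
The standard-time date in Mirarn Isles, 9 February 2028, is outside the daylight-saving period (5 September 2027 – 7 February 2028), so Mirarn Isles is on standard time, UTC+12:30.
17:54 UTC + 12h30m = 06:24 Mirarn Isles (rolling into the next day, 9 February 2028).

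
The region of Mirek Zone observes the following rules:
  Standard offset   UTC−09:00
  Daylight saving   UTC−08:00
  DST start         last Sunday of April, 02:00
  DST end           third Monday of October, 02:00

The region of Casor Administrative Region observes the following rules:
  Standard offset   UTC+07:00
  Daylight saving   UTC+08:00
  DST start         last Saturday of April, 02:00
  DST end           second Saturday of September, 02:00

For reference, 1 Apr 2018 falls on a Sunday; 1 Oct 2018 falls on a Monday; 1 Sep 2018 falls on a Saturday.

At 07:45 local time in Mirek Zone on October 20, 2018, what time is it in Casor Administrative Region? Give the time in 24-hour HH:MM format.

1 April 2018 is a Sunday, so Sundays fall on 1, 8, 15, 22, 29; the last is April 29.
1 October 2018 is a Monday, so the first Monday is October 1 and the third is October 15.
October 20, 2018 is outside the daylight-saving period (29 April – 15 October), so Mirek Zone is on standard time, UTC−09:00.
07:45 Mirek Zone + 9h = 16:45 UTC.
1 April 2018 is a Sunday, so Saturdays fall on 7, 14, 21, 28; the last is April 28.
1 September 2018 is a Saturday, so the first Saturday is September 1 and the second is September 8.
At the standard offset (UTC+07:00), 16:45 UTC + 7h = 23:45 Casor Administrative Region standard time.
Daylight saving runs 28 April – 8 September; the standard-time date in Casor Administrative Region, October 20, 2018, is outside that window, so Casor Administrative Region is on standard time at UTC+07:00.
16:45 UTC + 7h = 23:45 Casor Administrative Region.

23:45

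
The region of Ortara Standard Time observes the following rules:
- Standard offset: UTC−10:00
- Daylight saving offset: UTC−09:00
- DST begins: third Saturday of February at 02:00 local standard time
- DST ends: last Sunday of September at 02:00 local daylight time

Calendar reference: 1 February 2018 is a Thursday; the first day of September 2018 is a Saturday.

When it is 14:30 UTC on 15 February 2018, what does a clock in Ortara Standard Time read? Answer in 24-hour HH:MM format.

04:30

1 February 2018 is a Thursday, so the first Saturday is February 3 and the third is February 17.
1 September 2018 is a Saturday, so Sundays fall on 2, 9, 16, 23, 30; the last is September 30.
At the standard offset (UTC−10:00), 14:30 UTC − 10h = 04:30 Ortara Standard Time standard time.
The standard-time date in Ortara Standard Time, 15 February 2018, does not fall between 17 February and 30 September, so daylight saving is not in effect and Ortara Standard Time is at UTC−10:00.
14:30 UTC − 10h = 04:30 local.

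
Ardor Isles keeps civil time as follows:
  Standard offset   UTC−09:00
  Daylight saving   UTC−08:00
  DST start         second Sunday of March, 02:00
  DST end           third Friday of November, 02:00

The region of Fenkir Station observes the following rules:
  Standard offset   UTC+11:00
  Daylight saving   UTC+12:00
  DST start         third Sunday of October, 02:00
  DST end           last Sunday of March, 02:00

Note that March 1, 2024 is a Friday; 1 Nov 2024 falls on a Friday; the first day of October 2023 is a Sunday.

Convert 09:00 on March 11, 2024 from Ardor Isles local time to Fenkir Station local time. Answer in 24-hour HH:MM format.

05:00

1 March 2024 is a Friday, so the first Sunday is March 3 and the second is March 10.
1 November 2024 is a Friday, so the first Friday is November 1 and the third is November 15.
Daylight saving runs 10 March – 15 November; March 11, 2024 is inside that window, so Ardor Isles is at UTC−08:00.
09:00 Ardor Isles + 8h = 17:00 UTC.
1 October 2023 is a Sunday, so the first Sunday is October 1 and the third is October 15.
1 March 2024 is a Friday, so Sundays fall on 3, 10, 17, 24, 31; the last is March 31.
At the standard offset (UTC+11:00), 17:00 UTC + 11h = 04:00 Fenkir Station standard time (rolling into the next day, 12 March 2024).
The standard-time date in Fenkir Station, March 12, 2024, lies within the daylight-saving period (15 October 2023 – 31 March 2024), so Fenkir Station is on daylight time, UTC+12:00.
17:00 UTC + 12h = 05:00 Fenkir Station (rolling into the next day, 12 March 2024).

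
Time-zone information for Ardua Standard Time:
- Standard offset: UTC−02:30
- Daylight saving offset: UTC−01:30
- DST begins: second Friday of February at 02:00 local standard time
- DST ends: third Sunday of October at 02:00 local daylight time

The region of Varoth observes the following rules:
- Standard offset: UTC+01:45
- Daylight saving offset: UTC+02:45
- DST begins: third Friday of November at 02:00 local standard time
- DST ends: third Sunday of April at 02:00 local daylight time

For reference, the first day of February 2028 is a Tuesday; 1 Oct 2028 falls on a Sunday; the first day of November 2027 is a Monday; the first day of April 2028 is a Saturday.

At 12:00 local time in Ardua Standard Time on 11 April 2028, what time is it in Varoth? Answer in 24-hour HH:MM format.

16:15

1 February 2028 is a Tuesday, so the first Friday is February 4 and the second is February 11.
1 October 2028 is a Sunday, so the first Sunday is October 1 and the third is October 15.
11 April 2028 lies within the daylight-saving period (11 February – 15 October), so Ardua Standard Time is on daylight time, UTC−01:30.
12:00 Ardua Standard Time + 1h30m = 13:30 UTC.
1 November 2027 is a Monday, so the first Friday is November 5 and the third is November 19.
1 April 2028 is a Saturday, so the first Sunday is April 2 and the third is April 16.
At the standard offset (UTC+01:45), 13:30 UTC + 1h45m = 15:15 Varoth standard time.
The standard-time date in Varoth, 11 April 2028, falls between 19 November 2027 and 16 April 2028, so daylight saving is in effect and Varoth is at UTC+02:45.
13:30 UTC + 2h45m = 16:15 Varoth.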